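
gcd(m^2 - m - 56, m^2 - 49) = m + 7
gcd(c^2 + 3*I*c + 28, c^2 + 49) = c + 7*I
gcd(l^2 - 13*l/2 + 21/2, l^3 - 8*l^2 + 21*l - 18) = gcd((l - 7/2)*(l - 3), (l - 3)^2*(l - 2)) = l - 3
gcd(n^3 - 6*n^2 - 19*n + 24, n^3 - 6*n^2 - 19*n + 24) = n^3 - 6*n^2 - 19*n + 24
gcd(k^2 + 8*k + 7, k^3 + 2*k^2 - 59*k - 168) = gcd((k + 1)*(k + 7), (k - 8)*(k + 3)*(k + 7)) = k + 7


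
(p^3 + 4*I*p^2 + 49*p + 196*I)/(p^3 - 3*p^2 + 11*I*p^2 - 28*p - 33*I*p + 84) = (p - 7*I)/(p - 3)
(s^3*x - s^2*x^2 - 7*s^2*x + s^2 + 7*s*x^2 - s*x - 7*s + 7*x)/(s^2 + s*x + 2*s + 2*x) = (s^3*x - s^2*x^2 - 7*s^2*x + s^2 + 7*s*x^2 - s*x - 7*s + 7*x)/(s^2 + s*x + 2*s + 2*x)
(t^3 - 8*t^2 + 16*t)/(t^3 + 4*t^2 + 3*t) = (t^2 - 8*t + 16)/(t^2 + 4*t + 3)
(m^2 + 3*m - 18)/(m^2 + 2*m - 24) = (m - 3)/(m - 4)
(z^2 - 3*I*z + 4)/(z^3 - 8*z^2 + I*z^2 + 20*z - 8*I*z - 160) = (z + I)/(z^2 + z*(-8 + 5*I) - 40*I)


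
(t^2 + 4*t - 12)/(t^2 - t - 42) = (t - 2)/(t - 7)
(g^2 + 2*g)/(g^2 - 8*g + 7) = g*(g + 2)/(g^2 - 8*g + 7)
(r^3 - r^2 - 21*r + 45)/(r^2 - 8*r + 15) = (r^2 + 2*r - 15)/(r - 5)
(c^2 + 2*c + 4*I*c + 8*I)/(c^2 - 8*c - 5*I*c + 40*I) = (c^2 + c*(2 + 4*I) + 8*I)/(c^2 + c*(-8 - 5*I) + 40*I)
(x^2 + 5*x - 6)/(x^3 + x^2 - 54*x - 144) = (x - 1)/(x^2 - 5*x - 24)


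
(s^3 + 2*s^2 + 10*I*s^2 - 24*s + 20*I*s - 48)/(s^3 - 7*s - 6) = (s^2 + 10*I*s - 24)/(s^2 - 2*s - 3)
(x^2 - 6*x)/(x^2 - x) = (x - 6)/(x - 1)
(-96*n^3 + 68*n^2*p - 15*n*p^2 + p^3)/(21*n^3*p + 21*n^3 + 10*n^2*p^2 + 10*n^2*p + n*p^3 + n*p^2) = (-96*n^3 + 68*n^2*p - 15*n*p^2 + p^3)/(n*(21*n^2*p + 21*n^2 + 10*n*p^2 + 10*n*p + p^3 + p^2))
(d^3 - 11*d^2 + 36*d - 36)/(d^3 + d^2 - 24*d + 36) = (d - 6)/(d + 6)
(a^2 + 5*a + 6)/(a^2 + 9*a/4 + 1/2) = 4*(a + 3)/(4*a + 1)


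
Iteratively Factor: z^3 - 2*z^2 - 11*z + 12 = (z - 4)*(z^2 + 2*z - 3) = (z - 4)*(z + 3)*(z - 1)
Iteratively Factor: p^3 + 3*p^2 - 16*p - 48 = (p + 3)*(p^2 - 16) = (p - 4)*(p + 3)*(p + 4)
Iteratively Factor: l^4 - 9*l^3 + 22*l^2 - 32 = (l - 2)*(l^3 - 7*l^2 + 8*l + 16) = (l - 2)*(l + 1)*(l^2 - 8*l + 16) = (l - 4)*(l - 2)*(l + 1)*(l - 4)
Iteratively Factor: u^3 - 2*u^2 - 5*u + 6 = (u + 2)*(u^2 - 4*u + 3) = (u - 3)*(u + 2)*(u - 1)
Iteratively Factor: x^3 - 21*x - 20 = (x + 1)*(x^2 - x - 20) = (x - 5)*(x + 1)*(x + 4)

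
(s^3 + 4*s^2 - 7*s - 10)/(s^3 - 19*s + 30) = (s + 1)/(s - 3)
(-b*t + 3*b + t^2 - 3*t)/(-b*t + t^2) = (t - 3)/t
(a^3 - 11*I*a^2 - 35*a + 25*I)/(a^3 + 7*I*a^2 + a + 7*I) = (a^2 - 10*I*a - 25)/(a^2 + 8*I*a - 7)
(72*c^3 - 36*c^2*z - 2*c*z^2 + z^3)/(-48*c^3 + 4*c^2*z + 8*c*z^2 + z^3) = (-6*c + z)/(4*c + z)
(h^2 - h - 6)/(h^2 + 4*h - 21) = (h + 2)/(h + 7)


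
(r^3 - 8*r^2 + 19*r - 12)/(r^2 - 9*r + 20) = (r^2 - 4*r + 3)/(r - 5)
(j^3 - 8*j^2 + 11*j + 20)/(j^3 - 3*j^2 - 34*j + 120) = (j + 1)/(j + 6)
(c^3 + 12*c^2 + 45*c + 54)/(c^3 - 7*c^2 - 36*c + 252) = (c^2 + 6*c + 9)/(c^2 - 13*c + 42)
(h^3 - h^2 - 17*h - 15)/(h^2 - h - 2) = (h^2 - 2*h - 15)/(h - 2)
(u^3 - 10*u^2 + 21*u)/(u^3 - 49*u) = (u - 3)/(u + 7)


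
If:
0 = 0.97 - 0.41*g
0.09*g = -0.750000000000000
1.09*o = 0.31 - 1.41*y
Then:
No Solution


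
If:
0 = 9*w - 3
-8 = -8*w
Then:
No Solution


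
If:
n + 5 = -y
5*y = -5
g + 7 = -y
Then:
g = -6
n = -4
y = -1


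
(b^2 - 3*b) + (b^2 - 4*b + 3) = 2*b^2 - 7*b + 3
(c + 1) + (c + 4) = 2*c + 5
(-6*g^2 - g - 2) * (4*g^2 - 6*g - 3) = -24*g^4 + 32*g^3 + 16*g^2 + 15*g + 6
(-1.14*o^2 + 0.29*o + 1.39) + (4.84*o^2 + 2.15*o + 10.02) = 3.7*o^2 + 2.44*o + 11.41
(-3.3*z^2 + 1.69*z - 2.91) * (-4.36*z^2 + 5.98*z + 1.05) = 14.388*z^4 - 27.1024*z^3 + 19.3288*z^2 - 15.6273*z - 3.0555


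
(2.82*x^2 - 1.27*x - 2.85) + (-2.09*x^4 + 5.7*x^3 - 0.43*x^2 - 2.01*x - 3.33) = -2.09*x^4 + 5.7*x^3 + 2.39*x^2 - 3.28*x - 6.18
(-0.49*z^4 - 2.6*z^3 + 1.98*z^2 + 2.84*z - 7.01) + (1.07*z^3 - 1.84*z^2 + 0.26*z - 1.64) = -0.49*z^4 - 1.53*z^3 + 0.14*z^2 + 3.1*z - 8.65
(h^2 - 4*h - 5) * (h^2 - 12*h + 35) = h^4 - 16*h^3 + 78*h^2 - 80*h - 175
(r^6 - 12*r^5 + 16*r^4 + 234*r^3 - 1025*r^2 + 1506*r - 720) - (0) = r^6 - 12*r^5 + 16*r^4 + 234*r^3 - 1025*r^2 + 1506*r - 720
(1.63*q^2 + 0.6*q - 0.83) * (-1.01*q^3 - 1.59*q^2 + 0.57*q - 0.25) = -1.6463*q^5 - 3.1977*q^4 + 0.8134*q^3 + 1.2542*q^2 - 0.6231*q + 0.2075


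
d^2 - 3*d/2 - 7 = (d - 7/2)*(d + 2)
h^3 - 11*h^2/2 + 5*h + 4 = (h - 4)*(h - 2)*(h + 1/2)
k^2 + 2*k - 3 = (k - 1)*(k + 3)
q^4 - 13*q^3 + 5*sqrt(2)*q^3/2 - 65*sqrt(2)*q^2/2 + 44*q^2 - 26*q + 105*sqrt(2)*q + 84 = (q - 7)*(q - 6)*(q + sqrt(2)/2)*(q + 2*sqrt(2))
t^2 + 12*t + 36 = (t + 6)^2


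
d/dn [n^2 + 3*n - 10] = 2*n + 3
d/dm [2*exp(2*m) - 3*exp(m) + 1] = (4*exp(m) - 3)*exp(m)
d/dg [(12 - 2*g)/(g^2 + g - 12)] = 2*(-g^2 - g + (g - 6)*(2*g + 1) + 12)/(g^2 + g - 12)^2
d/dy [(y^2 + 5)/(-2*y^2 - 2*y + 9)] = 2*(-y^2 + 19*y + 5)/(4*y^4 + 8*y^3 - 32*y^2 - 36*y + 81)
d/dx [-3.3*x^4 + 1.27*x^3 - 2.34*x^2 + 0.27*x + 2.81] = -13.2*x^3 + 3.81*x^2 - 4.68*x + 0.27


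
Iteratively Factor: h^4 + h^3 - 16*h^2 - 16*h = (h + 1)*(h^3 - 16*h) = (h - 4)*(h + 1)*(h^2 + 4*h) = (h - 4)*(h + 1)*(h + 4)*(h)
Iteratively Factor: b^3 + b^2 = (b)*(b^2 + b) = b*(b + 1)*(b)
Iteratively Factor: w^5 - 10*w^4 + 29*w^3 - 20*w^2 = (w - 5)*(w^4 - 5*w^3 + 4*w^2) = w*(w - 5)*(w^3 - 5*w^2 + 4*w) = w*(w - 5)*(w - 1)*(w^2 - 4*w) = w^2*(w - 5)*(w - 1)*(w - 4)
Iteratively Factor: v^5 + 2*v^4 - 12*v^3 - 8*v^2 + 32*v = (v - 2)*(v^4 + 4*v^3 - 4*v^2 - 16*v) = (v - 2)^2*(v^3 + 6*v^2 + 8*v) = (v - 2)^2*(v + 4)*(v^2 + 2*v) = v*(v - 2)^2*(v + 4)*(v + 2)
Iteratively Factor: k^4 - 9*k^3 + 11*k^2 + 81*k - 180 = (k + 3)*(k^3 - 12*k^2 + 47*k - 60) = (k - 4)*(k + 3)*(k^2 - 8*k + 15) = (k - 5)*(k - 4)*(k + 3)*(k - 3)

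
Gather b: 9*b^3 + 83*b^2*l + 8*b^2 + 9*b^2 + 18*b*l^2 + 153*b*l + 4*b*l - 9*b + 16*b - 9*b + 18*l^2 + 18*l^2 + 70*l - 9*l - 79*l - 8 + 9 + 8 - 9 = 9*b^3 + b^2*(83*l + 17) + b*(18*l^2 + 157*l - 2) + 36*l^2 - 18*l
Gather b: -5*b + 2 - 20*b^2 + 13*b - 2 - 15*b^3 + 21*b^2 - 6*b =-15*b^3 + b^2 + 2*b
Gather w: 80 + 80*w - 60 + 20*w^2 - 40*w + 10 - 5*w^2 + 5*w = 15*w^2 + 45*w + 30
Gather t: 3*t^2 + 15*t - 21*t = 3*t^2 - 6*t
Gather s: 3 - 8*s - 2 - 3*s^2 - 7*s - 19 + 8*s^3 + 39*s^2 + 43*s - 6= 8*s^3 + 36*s^2 + 28*s - 24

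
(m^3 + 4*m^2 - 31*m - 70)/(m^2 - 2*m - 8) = (m^2 + 2*m - 35)/(m - 4)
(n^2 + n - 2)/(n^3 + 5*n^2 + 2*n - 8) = 1/(n + 4)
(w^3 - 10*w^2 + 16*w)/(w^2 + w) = (w^2 - 10*w + 16)/(w + 1)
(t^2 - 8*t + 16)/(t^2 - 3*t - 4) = (t - 4)/(t + 1)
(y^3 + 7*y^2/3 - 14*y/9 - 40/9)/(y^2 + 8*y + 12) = (y^2 + y/3 - 20/9)/(y + 6)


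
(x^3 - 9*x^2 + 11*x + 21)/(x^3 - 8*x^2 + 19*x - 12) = (x^2 - 6*x - 7)/(x^2 - 5*x + 4)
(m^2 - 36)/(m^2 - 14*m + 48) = (m + 6)/(m - 8)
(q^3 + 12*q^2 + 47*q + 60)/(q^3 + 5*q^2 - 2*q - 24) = (q + 5)/(q - 2)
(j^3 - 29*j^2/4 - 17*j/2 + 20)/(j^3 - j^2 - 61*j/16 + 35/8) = 4*(j - 8)/(4*j - 7)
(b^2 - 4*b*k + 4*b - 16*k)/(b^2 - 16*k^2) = (b + 4)/(b + 4*k)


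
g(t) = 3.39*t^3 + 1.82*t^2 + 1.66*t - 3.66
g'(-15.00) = 2235.31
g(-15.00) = -11060.31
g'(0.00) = 1.66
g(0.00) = -3.66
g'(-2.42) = 52.41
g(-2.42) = -45.06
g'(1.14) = 19.03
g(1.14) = 5.62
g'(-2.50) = 56.12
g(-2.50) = -49.40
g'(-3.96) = 146.73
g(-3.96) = -192.21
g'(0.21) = 2.87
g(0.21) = -3.20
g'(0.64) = 8.16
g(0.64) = -0.96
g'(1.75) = 39.18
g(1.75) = 22.99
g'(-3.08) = 86.93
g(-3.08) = -90.56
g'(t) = 10.17*t^2 + 3.64*t + 1.66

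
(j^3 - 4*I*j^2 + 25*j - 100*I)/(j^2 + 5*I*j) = j - 9*I - 20/j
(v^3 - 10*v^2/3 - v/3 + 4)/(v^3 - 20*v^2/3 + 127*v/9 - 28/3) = 3*(v + 1)/(3*v - 7)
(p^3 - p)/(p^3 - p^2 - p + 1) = p/(p - 1)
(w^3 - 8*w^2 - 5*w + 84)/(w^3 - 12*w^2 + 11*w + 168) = (w - 4)/(w - 8)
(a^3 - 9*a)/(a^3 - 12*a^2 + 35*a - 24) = a*(a + 3)/(a^2 - 9*a + 8)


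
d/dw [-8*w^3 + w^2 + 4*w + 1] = -24*w^2 + 2*w + 4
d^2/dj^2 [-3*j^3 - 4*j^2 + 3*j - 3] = -18*j - 8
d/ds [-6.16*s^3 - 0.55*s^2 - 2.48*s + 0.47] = -18.48*s^2 - 1.1*s - 2.48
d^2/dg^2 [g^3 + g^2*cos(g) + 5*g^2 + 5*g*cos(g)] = -g^2*cos(g) - 4*g*sin(g) - 5*g*cos(g) + 6*g - 10*sin(g) + 2*cos(g) + 10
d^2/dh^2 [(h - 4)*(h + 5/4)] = 2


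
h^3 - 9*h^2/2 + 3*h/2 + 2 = (h - 4)*(h - 1)*(h + 1/2)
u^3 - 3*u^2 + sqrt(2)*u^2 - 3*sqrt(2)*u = u*(u - 3)*(u + sqrt(2))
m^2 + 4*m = m*(m + 4)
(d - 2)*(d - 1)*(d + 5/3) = d^3 - 4*d^2/3 - 3*d + 10/3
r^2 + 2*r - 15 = (r - 3)*(r + 5)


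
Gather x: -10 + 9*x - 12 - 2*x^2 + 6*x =-2*x^2 + 15*x - 22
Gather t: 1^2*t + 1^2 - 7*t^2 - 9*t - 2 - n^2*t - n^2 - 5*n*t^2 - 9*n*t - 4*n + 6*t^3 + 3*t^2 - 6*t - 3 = -n^2 - 4*n + 6*t^3 + t^2*(-5*n - 4) + t*(-n^2 - 9*n - 14) - 4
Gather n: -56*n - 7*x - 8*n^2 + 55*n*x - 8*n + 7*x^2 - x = -8*n^2 + n*(55*x - 64) + 7*x^2 - 8*x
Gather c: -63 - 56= -119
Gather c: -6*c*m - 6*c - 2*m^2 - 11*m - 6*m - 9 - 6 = c*(-6*m - 6) - 2*m^2 - 17*m - 15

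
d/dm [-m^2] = -2*m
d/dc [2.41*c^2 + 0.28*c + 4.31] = 4.82*c + 0.28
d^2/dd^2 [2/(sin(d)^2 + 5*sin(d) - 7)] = 2*(-4*sin(d)^4 - 15*sin(d)^3 - 47*sin(d)^2 - 5*sin(d) + 64)/(sin(d)^2 + 5*sin(d) - 7)^3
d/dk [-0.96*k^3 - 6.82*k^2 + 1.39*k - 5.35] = -2.88*k^2 - 13.64*k + 1.39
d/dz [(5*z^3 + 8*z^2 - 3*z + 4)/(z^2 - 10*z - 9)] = (5*z^4 - 100*z^3 - 212*z^2 - 152*z + 67)/(z^4 - 20*z^3 + 82*z^2 + 180*z + 81)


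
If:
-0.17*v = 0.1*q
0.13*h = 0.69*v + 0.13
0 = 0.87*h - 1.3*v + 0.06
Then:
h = -0.49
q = 0.48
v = -0.28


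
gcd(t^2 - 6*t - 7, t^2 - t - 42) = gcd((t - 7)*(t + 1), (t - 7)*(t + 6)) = t - 7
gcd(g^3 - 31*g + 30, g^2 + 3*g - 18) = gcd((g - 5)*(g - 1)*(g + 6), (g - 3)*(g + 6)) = g + 6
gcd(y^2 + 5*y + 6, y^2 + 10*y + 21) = y + 3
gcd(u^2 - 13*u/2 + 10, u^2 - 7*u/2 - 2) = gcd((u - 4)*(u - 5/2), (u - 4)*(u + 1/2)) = u - 4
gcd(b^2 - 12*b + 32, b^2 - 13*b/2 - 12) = b - 8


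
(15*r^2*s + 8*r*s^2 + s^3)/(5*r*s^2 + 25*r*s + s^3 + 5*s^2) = (3*r + s)/(s + 5)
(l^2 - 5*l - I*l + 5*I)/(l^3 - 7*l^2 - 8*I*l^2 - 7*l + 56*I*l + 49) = (l - 5)/(l^2 - 7*l*(1 + I) + 49*I)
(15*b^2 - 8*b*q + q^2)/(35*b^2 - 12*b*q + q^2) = (-3*b + q)/(-7*b + q)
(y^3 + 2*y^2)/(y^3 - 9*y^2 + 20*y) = y*(y + 2)/(y^2 - 9*y + 20)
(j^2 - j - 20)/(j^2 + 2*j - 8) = (j - 5)/(j - 2)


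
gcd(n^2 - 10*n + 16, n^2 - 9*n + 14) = n - 2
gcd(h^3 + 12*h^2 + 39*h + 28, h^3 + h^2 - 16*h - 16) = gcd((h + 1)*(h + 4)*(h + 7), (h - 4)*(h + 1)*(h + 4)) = h^2 + 5*h + 4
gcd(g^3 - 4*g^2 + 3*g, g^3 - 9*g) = g^2 - 3*g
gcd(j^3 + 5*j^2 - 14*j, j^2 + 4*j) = j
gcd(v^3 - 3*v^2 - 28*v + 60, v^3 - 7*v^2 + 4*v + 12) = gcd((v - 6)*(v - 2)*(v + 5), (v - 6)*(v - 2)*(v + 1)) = v^2 - 8*v + 12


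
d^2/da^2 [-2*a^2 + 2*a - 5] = -4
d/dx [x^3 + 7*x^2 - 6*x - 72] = 3*x^2 + 14*x - 6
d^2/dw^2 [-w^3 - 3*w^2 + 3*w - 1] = -6*w - 6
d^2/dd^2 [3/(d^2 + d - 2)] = 6*(-d^2 - d + (2*d + 1)^2 + 2)/(d^2 + d - 2)^3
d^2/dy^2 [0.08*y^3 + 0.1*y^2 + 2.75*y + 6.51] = 0.48*y + 0.2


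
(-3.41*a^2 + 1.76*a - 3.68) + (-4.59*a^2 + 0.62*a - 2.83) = -8.0*a^2 + 2.38*a - 6.51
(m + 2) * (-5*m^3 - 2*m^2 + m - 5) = -5*m^4 - 12*m^3 - 3*m^2 - 3*m - 10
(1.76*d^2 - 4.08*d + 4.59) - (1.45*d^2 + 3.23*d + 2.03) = 0.31*d^2 - 7.31*d + 2.56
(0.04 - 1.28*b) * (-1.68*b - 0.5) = 2.1504*b^2 + 0.5728*b - 0.02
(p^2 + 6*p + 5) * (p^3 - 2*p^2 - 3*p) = p^5 + 4*p^4 - 10*p^3 - 28*p^2 - 15*p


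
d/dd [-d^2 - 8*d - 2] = -2*d - 8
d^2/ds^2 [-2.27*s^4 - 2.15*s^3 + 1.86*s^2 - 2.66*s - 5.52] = -27.24*s^2 - 12.9*s + 3.72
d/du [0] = 0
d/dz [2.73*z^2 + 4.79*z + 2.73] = 5.46*z + 4.79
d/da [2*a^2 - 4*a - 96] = 4*a - 4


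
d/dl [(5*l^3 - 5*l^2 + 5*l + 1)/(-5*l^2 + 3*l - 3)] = (-25*l^4 + 30*l^3 - 35*l^2 + 40*l - 18)/(25*l^4 - 30*l^3 + 39*l^2 - 18*l + 9)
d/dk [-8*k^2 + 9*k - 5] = 9 - 16*k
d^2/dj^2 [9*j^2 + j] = 18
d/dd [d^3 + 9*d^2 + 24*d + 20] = 3*d^2 + 18*d + 24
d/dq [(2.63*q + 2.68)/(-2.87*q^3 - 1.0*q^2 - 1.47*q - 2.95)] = (15.0962*q^3 + 25.7048*q^2 + 5.36*q - 3.8189)/(8.2369*q^6 + 5.74*q^5 + 9.4378*q^4 + 19.873*q^3 + 8.0609*q^2 + 8.673*q + 8.7025)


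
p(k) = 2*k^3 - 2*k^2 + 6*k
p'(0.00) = 6.00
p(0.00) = 0.00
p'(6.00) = 198.00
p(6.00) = 396.00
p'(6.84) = 259.35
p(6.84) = 587.50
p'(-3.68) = 101.97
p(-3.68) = -148.84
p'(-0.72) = 11.99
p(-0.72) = -6.10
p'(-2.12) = 41.45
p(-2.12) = -40.77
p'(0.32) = 5.33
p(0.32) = 1.78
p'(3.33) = 59.21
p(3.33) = 71.65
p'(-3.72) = 103.91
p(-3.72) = -152.95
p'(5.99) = 197.32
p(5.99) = 394.02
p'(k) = 6*k^2 - 4*k + 6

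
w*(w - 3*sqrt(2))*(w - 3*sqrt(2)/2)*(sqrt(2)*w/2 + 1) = sqrt(2)*w^4/2 - 7*w^3/2 + 9*w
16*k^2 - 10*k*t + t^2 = (-8*k + t)*(-2*k + t)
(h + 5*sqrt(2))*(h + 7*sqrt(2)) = h^2 + 12*sqrt(2)*h + 70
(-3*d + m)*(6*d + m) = -18*d^2 + 3*d*m + m^2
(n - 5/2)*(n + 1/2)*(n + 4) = n^3 + 2*n^2 - 37*n/4 - 5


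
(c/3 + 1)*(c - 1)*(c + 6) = c^3/3 + 8*c^2/3 + 3*c - 6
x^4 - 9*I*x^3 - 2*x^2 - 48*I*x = x*(x - 8*I)*(x - 3*I)*(x + 2*I)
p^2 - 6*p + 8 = (p - 4)*(p - 2)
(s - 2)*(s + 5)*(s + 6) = s^3 + 9*s^2 + 8*s - 60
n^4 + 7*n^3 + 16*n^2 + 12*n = n*(n + 2)^2*(n + 3)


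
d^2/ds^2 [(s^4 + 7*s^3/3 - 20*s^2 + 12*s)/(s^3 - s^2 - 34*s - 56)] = 8*(13*s^6 + 408*s^5 + 1758*s^4 + 8294*s^3 + 29652*s^2 + 14952*s - 64176)/(3*(s^9 - 3*s^8 - 99*s^7 + 35*s^6 + 3702*s^5 + 7788*s^4 - 41320*s^3 - 203616*s^2 - 319872*s - 175616))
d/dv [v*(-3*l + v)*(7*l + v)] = -21*l^2 + 8*l*v + 3*v^2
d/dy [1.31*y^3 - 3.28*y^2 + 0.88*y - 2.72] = 3.93*y^2 - 6.56*y + 0.88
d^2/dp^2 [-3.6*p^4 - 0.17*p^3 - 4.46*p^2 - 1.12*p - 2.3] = -43.2*p^2 - 1.02*p - 8.92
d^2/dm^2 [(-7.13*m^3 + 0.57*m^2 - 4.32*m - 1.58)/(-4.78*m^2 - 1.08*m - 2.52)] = (2.27373675443232e-13*m^5 + 48.1579200000001*m^3 + 374.228832*m^2 + 8.38771200000006*m - 65.132352)/(109.215352*m^6 + 74.028816*m^5 + 189.46008*m^4 + 79.3152*m^3 + 99.88272*m^2 + 20.575296*m + 16.003008)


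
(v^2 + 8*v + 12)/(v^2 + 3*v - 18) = (v + 2)/(v - 3)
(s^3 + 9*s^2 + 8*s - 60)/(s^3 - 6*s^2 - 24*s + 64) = (s^2 + 11*s + 30)/(s^2 - 4*s - 32)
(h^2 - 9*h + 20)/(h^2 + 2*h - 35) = (h - 4)/(h + 7)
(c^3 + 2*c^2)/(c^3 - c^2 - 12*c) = c*(c + 2)/(c^2 - c - 12)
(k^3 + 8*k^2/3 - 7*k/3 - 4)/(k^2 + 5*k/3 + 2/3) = (3*k^2 + 5*k - 12)/(3*k + 2)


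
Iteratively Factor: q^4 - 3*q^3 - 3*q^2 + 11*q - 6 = (q - 3)*(q^3 - 3*q + 2) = (q - 3)*(q - 1)*(q^2 + q - 2) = (q - 3)*(q - 1)^2*(q + 2)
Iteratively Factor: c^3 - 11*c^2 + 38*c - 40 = (c - 5)*(c^2 - 6*c + 8) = (c - 5)*(c - 2)*(c - 4)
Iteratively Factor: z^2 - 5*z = (z)*(z - 5)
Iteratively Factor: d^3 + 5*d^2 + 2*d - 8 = (d + 4)*(d^2 + d - 2) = (d + 2)*(d + 4)*(d - 1)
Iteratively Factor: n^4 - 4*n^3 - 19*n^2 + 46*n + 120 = (n + 2)*(n^3 - 6*n^2 - 7*n + 60) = (n - 5)*(n + 2)*(n^2 - n - 12) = (n - 5)*(n + 2)*(n + 3)*(n - 4)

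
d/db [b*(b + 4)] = 2*b + 4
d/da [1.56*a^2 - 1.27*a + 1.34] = 3.12*a - 1.27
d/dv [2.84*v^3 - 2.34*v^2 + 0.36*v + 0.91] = 8.52*v^2 - 4.68*v + 0.36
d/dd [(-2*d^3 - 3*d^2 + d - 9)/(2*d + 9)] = (-8*d^3 - 60*d^2 - 54*d + 27)/(4*d^2 + 36*d + 81)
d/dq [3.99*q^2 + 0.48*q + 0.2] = 7.98*q + 0.48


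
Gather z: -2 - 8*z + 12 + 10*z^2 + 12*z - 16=10*z^2 + 4*z - 6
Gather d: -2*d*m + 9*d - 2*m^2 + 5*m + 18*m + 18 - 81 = d*(9 - 2*m) - 2*m^2 + 23*m - 63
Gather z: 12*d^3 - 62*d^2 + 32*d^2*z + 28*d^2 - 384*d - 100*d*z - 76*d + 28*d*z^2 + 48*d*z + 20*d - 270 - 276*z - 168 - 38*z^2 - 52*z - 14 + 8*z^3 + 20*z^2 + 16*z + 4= 12*d^3 - 34*d^2 - 440*d + 8*z^3 + z^2*(28*d - 18) + z*(32*d^2 - 52*d - 312) - 448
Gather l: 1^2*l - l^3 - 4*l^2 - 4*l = -l^3 - 4*l^2 - 3*l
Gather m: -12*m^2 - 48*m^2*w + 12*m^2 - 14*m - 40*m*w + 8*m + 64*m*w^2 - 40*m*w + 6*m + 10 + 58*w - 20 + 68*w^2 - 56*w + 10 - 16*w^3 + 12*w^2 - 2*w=-48*m^2*w + m*(64*w^2 - 80*w) - 16*w^3 + 80*w^2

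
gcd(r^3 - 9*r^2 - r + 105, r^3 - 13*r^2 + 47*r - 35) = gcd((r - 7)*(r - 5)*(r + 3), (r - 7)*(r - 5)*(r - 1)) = r^2 - 12*r + 35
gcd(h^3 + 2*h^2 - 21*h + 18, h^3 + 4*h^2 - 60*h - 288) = h + 6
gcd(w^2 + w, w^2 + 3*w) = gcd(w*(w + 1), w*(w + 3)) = w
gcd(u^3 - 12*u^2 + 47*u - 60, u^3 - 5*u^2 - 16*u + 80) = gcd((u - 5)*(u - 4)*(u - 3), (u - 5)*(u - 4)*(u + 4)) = u^2 - 9*u + 20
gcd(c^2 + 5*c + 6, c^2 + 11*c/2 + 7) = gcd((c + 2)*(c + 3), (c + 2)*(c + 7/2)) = c + 2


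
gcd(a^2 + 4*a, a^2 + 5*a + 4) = a + 4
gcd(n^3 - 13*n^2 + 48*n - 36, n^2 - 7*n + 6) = n^2 - 7*n + 6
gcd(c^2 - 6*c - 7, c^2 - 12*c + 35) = c - 7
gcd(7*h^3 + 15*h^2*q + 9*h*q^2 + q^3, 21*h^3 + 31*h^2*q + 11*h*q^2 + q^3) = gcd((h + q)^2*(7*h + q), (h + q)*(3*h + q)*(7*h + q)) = 7*h^2 + 8*h*q + q^2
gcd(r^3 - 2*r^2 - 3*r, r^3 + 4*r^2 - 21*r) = r^2 - 3*r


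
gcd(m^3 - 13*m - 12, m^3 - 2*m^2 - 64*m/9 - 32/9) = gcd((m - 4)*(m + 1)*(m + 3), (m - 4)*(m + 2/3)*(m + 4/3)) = m - 4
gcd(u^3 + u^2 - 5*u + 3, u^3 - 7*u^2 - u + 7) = u - 1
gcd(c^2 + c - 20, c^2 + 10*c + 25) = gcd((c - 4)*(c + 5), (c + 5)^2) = c + 5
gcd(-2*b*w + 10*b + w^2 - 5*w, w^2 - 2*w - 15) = w - 5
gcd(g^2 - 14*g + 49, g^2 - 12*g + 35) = g - 7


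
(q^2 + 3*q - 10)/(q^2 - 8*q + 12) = (q + 5)/(q - 6)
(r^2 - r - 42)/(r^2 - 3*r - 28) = (r + 6)/(r + 4)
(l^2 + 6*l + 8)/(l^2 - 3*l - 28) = (l + 2)/(l - 7)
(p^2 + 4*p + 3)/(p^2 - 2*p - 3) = (p + 3)/(p - 3)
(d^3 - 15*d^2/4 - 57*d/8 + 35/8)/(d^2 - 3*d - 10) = (8*d^2 + 10*d - 7)/(8*(d + 2))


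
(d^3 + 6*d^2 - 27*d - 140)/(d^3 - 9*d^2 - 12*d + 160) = (d + 7)/(d - 8)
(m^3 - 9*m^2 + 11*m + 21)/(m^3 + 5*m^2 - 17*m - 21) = (m - 7)/(m + 7)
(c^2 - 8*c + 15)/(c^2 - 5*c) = (c - 3)/c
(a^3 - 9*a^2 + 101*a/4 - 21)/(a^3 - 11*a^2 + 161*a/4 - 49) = (2*a - 3)/(2*a - 7)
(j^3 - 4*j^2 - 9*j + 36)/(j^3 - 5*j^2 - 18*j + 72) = (j^2 - j - 12)/(j^2 - 2*j - 24)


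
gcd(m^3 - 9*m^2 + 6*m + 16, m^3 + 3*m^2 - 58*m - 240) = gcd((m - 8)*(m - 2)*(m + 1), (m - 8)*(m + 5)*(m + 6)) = m - 8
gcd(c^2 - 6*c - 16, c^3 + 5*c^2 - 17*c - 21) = 1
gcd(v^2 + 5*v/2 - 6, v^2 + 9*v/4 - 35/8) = 1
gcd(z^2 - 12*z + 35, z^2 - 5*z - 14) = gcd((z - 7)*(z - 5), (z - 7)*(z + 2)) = z - 7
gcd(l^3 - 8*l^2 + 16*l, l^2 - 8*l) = l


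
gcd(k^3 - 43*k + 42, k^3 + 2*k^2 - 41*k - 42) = k^2 + k - 42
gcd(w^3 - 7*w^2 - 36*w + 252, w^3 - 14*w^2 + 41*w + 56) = w - 7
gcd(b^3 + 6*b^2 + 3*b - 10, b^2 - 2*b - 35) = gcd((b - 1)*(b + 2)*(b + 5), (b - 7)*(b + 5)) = b + 5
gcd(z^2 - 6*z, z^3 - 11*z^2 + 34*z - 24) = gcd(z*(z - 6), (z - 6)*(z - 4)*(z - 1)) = z - 6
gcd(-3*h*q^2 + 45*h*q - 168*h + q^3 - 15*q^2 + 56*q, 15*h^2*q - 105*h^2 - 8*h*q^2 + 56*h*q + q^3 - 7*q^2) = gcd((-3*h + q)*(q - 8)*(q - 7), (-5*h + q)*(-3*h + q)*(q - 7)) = -3*h*q + 21*h + q^2 - 7*q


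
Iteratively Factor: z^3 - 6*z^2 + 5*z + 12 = (z - 3)*(z^2 - 3*z - 4) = (z - 4)*(z - 3)*(z + 1)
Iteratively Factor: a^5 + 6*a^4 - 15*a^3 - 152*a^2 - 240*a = (a - 5)*(a^4 + 11*a^3 + 40*a^2 + 48*a) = (a - 5)*(a + 4)*(a^3 + 7*a^2 + 12*a) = (a - 5)*(a + 3)*(a + 4)*(a^2 + 4*a) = (a - 5)*(a + 3)*(a + 4)^2*(a)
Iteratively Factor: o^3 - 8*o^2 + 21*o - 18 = (o - 2)*(o^2 - 6*o + 9) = (o - 3)*(o - 2)*(o - 3)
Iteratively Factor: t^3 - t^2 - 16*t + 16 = (t + 4)*(t^2 - 5*t + 4) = (t - 1)*(t + 4)*(t - 4)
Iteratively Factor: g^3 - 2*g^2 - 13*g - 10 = (g - 5)*(g^2 + 3*g + 2) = (g - 5)*(g + 2)*(g + 1)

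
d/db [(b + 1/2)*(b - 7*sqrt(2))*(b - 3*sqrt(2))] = 3*b^2 - 20*sqrt(2)*b + b - 5*sqrt(2) + 42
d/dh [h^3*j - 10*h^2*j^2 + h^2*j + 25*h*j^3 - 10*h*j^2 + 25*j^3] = j*(3*h^2 - 20*h*j + 2*h + 25*j^2 - 10*j)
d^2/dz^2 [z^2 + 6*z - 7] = 2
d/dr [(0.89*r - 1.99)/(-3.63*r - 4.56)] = (-40.954023*r - 51.446376)/(3.63*r + 4.56)^3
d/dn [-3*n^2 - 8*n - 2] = -6*n - 8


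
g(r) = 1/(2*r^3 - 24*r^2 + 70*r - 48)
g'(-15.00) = 0.00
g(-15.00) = 0.00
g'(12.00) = 0.00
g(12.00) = 0.00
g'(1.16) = -1.38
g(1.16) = 0.25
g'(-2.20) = -0.00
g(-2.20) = -0.00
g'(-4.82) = -0.00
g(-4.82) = -0.00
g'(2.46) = 0.15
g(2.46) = 0.11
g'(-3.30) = -0.00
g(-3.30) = -0.00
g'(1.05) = -14.27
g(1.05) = 0.74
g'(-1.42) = -0.00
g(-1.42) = -0.00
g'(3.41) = 0.29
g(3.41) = -0.11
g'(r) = (-6*r^2 + 48*r - 70)/(2*r^3 - 24*r^2 + 70*r - 48)^2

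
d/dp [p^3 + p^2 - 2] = p*(3*p + 2)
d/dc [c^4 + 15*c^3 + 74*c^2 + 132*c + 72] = 4*c^3 + 45*c^2 + 148*c + 132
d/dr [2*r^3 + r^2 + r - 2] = 6*r^2 + 2*r + 1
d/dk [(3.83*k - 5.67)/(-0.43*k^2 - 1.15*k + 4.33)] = (1.6469*k^2 - 4.8762*k + 10.0634)/(0.1849*k^4 + 0.989*k^3 - 2.4013*k^2 - 9.959*k + 18.7489)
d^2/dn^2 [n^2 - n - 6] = 2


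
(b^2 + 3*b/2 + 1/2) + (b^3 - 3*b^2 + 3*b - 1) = b^3 - 2*b^2 + 9*b/2 - 1/2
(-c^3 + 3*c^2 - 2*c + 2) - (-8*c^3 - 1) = 7*c^3 + 3*c^2 - 2*c + 3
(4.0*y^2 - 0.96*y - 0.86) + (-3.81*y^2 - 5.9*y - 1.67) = 0.19*y^2 - 6.86*y - 2.53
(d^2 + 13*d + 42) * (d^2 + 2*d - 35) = d^4 + 15*d^3 + 33*d^2 - 371*d - 1470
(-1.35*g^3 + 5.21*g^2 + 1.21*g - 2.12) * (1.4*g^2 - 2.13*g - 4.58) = -1.89*g^5 + 10.1695*g^4 - 3.2203*g^3 - 29.4071*g^2 - 1.0262*g + 9.7096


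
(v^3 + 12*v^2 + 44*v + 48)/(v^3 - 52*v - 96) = (v + 4)/(v - 8)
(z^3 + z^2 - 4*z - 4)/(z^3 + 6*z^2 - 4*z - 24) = (z + 1)/(z + 6)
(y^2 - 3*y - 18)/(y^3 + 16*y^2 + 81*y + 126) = (y - 6)/(y^2 + 13*y + 42)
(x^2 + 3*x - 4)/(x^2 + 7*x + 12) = (x - 1)/(x + 3)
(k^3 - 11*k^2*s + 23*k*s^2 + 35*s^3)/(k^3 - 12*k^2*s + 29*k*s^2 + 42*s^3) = (-k + 5*s)/(-k + 6*s)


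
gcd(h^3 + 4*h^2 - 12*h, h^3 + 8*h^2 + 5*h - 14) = 1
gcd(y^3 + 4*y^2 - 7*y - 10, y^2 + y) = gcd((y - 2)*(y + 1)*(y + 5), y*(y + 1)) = y + 1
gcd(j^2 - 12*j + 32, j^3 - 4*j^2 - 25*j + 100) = j - 4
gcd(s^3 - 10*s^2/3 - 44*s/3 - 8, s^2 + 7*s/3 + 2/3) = s + 2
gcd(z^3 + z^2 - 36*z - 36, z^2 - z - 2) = z + 1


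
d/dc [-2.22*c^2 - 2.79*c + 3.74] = -4.44*c - 2.79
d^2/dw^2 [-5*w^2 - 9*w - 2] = -10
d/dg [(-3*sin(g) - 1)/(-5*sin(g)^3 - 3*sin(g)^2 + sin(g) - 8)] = (-30*sin(g)^3 - 24*sin(g)^2 - 6*sin(g) + 25)*cos(g)/(5*sin(g)^3 + 3*sin(g)^2 - sin(g) + 8)^2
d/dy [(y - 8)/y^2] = (16 - y)/y^3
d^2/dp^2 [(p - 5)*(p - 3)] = 2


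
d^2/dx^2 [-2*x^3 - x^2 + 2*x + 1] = -12*x - 2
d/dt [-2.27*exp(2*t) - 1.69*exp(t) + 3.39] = (-4.54*exp(t) - 1.69)*exp(t)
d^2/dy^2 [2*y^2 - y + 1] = 4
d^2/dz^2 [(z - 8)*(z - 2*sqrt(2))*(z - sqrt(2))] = 6*z - 16 - 6*sqrt(2)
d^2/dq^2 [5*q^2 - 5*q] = 10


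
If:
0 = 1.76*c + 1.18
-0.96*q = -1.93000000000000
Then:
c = -0.67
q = 2.01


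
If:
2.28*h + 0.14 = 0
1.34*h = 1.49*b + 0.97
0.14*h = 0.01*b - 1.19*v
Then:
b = -0.71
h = -0.06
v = 0.00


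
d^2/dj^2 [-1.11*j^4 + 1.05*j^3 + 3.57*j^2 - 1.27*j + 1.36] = -13.32*j^2 + 6.3*j + 7.14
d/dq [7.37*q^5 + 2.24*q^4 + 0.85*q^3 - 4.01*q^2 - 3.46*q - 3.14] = 36.85*q^4 + 8.96*q^3 + 2.55*q^2 - 8.02*q - 3.46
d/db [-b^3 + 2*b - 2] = 2 - 3*b^2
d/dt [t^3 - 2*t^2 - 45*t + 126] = 3*t^2 - 4*t - 45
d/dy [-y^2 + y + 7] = 1 - 2*y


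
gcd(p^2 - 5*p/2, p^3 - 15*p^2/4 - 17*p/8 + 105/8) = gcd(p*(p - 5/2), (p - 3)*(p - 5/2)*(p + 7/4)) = p - 5/2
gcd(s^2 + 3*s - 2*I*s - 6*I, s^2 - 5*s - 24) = s + 3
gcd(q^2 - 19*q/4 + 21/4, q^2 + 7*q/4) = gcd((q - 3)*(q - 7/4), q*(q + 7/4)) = 1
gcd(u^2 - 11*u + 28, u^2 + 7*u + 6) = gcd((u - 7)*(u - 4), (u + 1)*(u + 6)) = 1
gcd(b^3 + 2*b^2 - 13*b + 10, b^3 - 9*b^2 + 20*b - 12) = b^2 - 3*b + 2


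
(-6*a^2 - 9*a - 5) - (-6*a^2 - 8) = 3 - 9*a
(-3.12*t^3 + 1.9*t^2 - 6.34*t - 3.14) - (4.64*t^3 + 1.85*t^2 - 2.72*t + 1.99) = -7.76*t^3 + 0.0499999999999998*t^2 - 3.62*t - 5.13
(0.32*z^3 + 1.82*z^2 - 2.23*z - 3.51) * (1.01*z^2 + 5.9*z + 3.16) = 0.3232*z^5 + 3.7262*z^4 + 9.4969*z^3 - 10.9509*z^2 - 27.7558*z - 11.0916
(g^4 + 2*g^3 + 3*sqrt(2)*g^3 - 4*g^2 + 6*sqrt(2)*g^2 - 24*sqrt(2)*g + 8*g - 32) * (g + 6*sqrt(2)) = g^5 + 2*g^4 + 9*sqrt(2)*g^4 + 18*sqrt(2)*g^3 + 32*g^3 - 48*sqrt(2)*g^2 + 80*g^2 - 320*g + 48*sqrt(2)*g - 192*sqrt(2)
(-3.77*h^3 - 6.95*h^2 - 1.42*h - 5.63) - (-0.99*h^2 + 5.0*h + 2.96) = -3.77*h^3 - 5.96*h^2 - 6.42*h - 8.59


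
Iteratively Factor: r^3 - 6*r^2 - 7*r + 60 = (r - 4)*(r^2 - 2*r - 15) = (r - 5)*(r - 4)*(r + 3)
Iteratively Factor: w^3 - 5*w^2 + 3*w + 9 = (w + 1)*(w^2 - 6*w + 9) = (w - 3)*(w + 1)*(w - 3)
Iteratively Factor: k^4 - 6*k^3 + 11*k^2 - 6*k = (k)*(k^3 - 6*k^2 + 11*k - 6) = k*(k - 1)*(k^2 - 5*k + 6) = k*(k - 3)*(k - 1)*(k - 2)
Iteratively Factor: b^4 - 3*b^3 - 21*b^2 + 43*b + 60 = (b - 3)*(b^3 - 21*b - 20) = (b - 3)*(b + 1)*(b^2 - b - 20) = (b - 5)*(b - 3)*(b + 1)*(b + 4)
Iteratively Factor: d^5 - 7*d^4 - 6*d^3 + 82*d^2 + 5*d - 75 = (d - 5)*(d^4 - 2*d^3 - 16*d^2 + 2*d + 15) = (d - 5)^2*(d^3 + 3*d^2 - d - 3) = (d - 5)^2*(d + 3)*(d^2 - 1) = (d - 5)^2*(d - 1)*(d + 3)*(d + 1)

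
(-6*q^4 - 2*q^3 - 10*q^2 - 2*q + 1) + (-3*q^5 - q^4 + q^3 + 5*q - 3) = -3*q^5 - 7*q^4 - q^3 - 10*q^2 + 3*q - 2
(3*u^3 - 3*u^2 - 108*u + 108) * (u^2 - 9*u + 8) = 3*u^5 - 30*u^4 - 57*u^3 + 1056*u^2 - 1836*u + 864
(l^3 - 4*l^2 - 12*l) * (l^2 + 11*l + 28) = l^5 + 7*l^4 - 28*l^3 - 244*l^2 - 336*l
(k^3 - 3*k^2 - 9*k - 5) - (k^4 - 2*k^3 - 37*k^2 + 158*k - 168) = -k^4 + 3*k^3 + 34*k^2 - 167*k + 163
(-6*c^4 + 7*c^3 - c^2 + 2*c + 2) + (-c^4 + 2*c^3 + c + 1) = -7*c^4 + 9*c^3 - c^2 + 3*c + 3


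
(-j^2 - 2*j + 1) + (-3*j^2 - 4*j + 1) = -4*j^2 - 6*j + 2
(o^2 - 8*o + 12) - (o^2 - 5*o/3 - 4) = 16 - 19*o/3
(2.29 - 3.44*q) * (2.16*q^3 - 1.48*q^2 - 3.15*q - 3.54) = -7.4304*q^4 + 10.0376*q^3 + 7.4468*q^2 + 4.9641*q - 8.1066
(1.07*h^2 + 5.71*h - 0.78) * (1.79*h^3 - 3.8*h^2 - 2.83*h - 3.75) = 1.9153*h^5 + 6.1549*h^4 - 26.1223*h^3 - 17.2078*h^2 - 19.2051*h + 2.925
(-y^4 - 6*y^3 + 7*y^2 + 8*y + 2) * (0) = 0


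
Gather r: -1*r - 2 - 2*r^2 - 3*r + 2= -2*r^2 - 4*r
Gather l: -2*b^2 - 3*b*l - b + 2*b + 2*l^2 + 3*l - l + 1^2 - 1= -2*b^2 + b + 2*l^2 + l*(2 - 3*b)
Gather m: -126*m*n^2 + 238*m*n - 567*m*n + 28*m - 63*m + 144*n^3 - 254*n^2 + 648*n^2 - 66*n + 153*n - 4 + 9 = m*(-126*n^2 - 329*n - 35) + 144*n^3 + 394*n^2 + 87*n + 5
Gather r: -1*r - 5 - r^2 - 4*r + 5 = -r^2 - 5*r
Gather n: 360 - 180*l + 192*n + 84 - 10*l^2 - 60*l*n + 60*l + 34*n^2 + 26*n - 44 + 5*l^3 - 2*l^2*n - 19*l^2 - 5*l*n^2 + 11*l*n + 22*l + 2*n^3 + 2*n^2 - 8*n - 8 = 5*l^3 - 29*l^2 - 98*l + 2*n^3 + n^2*(36 - 5*l) + n*(-2*l^2 - 49*l + 210) + 392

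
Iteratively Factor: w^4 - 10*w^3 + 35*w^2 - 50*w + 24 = (w - 4)*(w^3 - 6*w^2 + 11*w - 6) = (w - 4)*(w - 1)*(w^2 - 5*w + 6) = (w - 4)*(w - 2)*(w - 1)*(w - 3)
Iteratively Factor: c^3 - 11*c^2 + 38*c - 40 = (c - 2)*(c^2 - 9*c + 20) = (c - 5)*(c - 2)*(c - 4)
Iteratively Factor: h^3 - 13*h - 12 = (h + 3)*(h^2 - 3*h - 4) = (h - 4)*(h + 3)*(h + 1)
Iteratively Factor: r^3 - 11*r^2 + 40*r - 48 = (r - 4)*(r^2 - 7*r + 12) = (r - 4)*(r - 3)*(r - 4)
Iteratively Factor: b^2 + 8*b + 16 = (b + 4)*(b + 4)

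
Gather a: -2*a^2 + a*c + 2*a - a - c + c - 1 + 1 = -2*a^2 + a*(c + 1)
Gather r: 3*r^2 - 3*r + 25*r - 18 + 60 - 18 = 3*r^2 + 22*r + 24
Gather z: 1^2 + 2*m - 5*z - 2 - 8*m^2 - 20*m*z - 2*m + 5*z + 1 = -8*m^2 - 20*m*z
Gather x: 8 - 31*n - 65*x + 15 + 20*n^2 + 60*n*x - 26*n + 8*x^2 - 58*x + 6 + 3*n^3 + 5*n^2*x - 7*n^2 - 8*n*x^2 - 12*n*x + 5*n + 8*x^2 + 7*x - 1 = 3*n^3 + 13*n^2 - 52*n + x^2*(16 - 8*n) + x*(5*n^2 + 48*n - 116) + 28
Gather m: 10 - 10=0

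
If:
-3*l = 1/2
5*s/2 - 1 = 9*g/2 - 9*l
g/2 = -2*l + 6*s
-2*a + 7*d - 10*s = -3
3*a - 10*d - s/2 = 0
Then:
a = -8457/206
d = -1268/103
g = -190/309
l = -1/6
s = -11/103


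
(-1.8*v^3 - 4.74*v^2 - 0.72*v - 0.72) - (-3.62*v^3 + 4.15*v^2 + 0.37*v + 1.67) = 1.82*v^3 - 8.89*v^2 - 1.09*v - 2.39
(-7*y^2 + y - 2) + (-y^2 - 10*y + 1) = -8*y^2 - 9*y - 1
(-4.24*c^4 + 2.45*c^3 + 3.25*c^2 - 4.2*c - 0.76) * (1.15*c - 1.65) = -4.876*c^5 + 9.8135*c^4 - 0.305000000000001*c^3 - 10.1925*c^2 + 6.056*c + 1.254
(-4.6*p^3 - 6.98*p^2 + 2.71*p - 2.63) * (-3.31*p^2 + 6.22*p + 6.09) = 15.226*p^5 - 5.5082*p^4 - 80.3997*p^3 - 16.9467*p^2 + 0.145299999999999*p - 16.0167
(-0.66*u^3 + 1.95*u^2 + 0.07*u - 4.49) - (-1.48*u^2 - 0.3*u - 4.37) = -0.66*u^3 + 3.43*u^2 + 0.37*u - 0.12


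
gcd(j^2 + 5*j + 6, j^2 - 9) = j + 3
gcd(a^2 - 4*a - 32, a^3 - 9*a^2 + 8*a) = a - 8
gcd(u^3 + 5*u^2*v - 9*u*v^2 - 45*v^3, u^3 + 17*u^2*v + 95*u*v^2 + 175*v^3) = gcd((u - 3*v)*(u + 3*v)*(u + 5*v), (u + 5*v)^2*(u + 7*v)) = u + 5*v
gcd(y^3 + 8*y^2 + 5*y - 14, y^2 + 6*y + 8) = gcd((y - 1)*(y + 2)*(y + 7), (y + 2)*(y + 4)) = y + 2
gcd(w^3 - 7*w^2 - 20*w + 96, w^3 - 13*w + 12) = w^2 + w - 12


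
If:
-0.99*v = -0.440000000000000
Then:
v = 0.44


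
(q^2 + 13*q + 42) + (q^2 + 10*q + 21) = 2*q^2 + 23*q + 63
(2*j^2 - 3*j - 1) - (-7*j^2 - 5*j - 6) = 9*j^2 + 2*j + 5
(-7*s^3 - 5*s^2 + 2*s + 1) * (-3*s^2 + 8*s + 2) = 21*s^5 - 41*s^4 - 60*s^3 + 3*s^2 + 12*s + 2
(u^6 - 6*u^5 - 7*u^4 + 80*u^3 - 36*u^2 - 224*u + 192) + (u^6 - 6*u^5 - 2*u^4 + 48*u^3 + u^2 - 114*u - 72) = 2*u^6 - 12*u^5 - 9*u^4 + 128*u^3 - 35*u^2 - 338*u + 120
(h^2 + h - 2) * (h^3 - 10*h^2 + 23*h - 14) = h^5 - 9*h^4 + 11*h^3 + 29*h^2 - 60*h + 28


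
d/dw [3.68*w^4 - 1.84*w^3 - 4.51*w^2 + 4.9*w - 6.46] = 14.72*w^3 - 5.52*w^2 - 9.02*w + 4.9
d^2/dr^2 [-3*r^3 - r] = -18*r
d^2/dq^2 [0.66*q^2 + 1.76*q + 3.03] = 1.32000000000000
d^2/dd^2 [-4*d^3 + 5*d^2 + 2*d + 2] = 10 - 24*d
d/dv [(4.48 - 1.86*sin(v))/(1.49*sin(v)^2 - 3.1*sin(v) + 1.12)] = (2.7714*sin(v)^2 - 13.3504*sin(v) + 11.8048)*cos(v)/(2.2201*sin(v)^4 - 9.238*sin(v)^3 + 12.9476*sin(v)^2 - 6.944*sin(v) + 1.2544)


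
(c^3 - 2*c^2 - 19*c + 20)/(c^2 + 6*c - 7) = (c^2 - c - 20)/(c + 7)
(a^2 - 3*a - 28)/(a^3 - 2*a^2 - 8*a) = (-a^2 + 3*a + 28)/(a*(-a^2 + 2*a + 8))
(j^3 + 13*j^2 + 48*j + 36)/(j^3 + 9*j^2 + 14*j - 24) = (j^2 + 7*j + 6)/(j^2 + 3*j - 4)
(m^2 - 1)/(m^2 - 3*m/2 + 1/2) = 2*(m + 1)/(2*m - 1)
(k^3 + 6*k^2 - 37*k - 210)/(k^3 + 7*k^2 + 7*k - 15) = (k^2 + k - 42)/(k^2 + 2*k - 3)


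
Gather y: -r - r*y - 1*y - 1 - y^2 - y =-r - y^2 + y*(-r - 2) - 1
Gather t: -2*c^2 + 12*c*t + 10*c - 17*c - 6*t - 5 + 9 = -2*c^2 - 7*c + t*(12*c - 6) + 4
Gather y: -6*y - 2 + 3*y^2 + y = 3*y^2 - 5*y - 2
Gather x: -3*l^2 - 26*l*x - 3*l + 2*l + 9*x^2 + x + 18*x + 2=-3*l^2 - l + 9*x^2 + x*(19 - 26*l) + 2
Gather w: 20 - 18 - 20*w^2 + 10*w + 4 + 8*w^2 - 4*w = -12*w^2 + 6*w + 6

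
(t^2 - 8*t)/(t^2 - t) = (t - 8)/(t - 1)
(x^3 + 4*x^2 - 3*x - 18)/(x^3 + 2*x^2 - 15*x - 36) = (x - 2)/(x - 4)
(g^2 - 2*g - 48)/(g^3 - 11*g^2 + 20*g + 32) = (g + 6)/(g^2 - 3*g - 4)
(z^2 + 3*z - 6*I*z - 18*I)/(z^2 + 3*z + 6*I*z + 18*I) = (z - 6*I)/(z + 6*I)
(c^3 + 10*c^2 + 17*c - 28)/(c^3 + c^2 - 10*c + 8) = (c + 7)/(c - 2)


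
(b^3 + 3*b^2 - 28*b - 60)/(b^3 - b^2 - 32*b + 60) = (b + 2)/(b - 2)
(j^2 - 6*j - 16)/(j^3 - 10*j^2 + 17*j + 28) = (j^2 - 6*j - 16)/(j^3 - 10*j^2 + 17*j + 28)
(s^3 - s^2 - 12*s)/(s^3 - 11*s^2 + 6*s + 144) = s*(s - 4)/(s^2 - 14*s + 48)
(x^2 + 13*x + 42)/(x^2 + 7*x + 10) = (x^2 + 13*x + 42)/(x^2 + 7*x + 10)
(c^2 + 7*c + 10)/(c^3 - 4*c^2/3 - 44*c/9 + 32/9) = 9*(c + 5)/(9*c^2 - 30*c + 16)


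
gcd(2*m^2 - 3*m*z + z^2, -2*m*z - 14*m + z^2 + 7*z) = -2*m + z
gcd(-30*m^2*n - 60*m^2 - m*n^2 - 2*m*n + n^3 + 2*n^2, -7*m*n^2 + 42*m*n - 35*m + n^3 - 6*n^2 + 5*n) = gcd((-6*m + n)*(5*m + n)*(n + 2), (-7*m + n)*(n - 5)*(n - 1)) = 1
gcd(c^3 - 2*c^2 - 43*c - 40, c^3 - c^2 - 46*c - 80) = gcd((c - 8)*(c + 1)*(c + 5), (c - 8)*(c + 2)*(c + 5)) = c^2 - 3*c - 40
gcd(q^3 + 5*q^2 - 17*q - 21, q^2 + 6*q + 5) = q + 1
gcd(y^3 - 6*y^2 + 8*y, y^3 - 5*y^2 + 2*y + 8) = y^2 - 6*y + 8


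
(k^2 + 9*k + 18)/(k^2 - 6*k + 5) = (k^2 + 9*k + 18)/(k^2 - 6*k + 5)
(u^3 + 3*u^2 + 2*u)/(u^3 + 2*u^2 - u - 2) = u/(u - 1)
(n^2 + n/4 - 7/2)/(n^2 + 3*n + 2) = (n - 7/4)/(n + 1)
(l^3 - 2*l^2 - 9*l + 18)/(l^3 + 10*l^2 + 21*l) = (l^2 - 5*l + 6)/(l*(l + 7))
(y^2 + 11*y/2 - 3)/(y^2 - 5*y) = (y^2 + 11*y/2 - 3)/(y*(y - 5))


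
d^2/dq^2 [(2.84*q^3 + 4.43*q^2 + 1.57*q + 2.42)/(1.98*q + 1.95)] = (22.267872*q^3 + 65.79144*q^2 + 64.7946*q + 40.541346)/(7.762392*q^3 + 22.93434*q^2 + 22.58685*q + 7.414875)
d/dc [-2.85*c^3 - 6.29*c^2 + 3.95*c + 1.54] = -8.55*c^2 - 12.58*c + 3.95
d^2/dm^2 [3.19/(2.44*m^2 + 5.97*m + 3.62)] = (-37.983968*m^2 - 92.936184*m + 3.19*(4.88*m + 5.97)*(9.76*m + 11.94) - 56.353264)/(2.44*m^2 + 5.97*m + 3.62)^3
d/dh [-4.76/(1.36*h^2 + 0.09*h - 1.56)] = (12.9472*h + 0.4284)/(1.36*h^2 + 0.09*h - 1.56)^2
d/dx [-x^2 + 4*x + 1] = 4 - 2*x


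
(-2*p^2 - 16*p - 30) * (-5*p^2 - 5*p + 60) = 10*p^4 + 90*p^3 + 110*p^2 - 810*p - 1800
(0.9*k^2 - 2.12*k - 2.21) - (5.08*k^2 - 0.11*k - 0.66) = -4.18*k^2 - 2.01*k - 1.55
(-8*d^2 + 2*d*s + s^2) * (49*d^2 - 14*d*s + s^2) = -392*d^4 + 210*d^3*s + 13*d^2*s^2 - 12*d*s^3 + s^4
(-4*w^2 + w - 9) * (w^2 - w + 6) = -4*w^4 + 5*w^3 - 34*w^2 + 15*w - 54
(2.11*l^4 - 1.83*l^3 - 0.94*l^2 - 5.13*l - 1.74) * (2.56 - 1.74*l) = -3.6714*l^5 + 8.5858*l^4 - 3.0492*l^3 + 6.5198*l^2 - 10.1052*l - 4.4544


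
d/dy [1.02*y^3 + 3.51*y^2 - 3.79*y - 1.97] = 3.06*y^2 + 7.02*y - 3.79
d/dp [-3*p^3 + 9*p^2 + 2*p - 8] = -9*p^2 + 18*p + 2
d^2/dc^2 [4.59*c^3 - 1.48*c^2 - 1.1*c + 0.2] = 27.54*c - 2.96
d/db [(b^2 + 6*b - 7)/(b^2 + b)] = (-5*b^2 + 14*b + 7)/(b^2*(b^2 + 2*b + 1))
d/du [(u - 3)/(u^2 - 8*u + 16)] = (2 - u)/(u^3 - 12*u^2 + 48*u - 64)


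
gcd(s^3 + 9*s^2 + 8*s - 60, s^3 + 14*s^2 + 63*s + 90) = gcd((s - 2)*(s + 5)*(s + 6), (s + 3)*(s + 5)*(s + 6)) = s^2 + 11*s + 30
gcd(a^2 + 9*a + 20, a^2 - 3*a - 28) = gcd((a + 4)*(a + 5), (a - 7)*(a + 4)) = a + 4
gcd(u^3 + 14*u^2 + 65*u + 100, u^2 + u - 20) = u + 5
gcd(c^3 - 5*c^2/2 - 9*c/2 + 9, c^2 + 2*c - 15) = c - 3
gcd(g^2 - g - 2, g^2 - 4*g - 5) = g + 1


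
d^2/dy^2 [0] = 0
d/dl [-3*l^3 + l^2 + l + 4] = -9*l^2 + 2*l + 1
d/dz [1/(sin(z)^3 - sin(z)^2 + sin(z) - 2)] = (-3*sin(z)^2 + 2*sin(z) - 1)*cos(z)/(sin(z)^3 - sin(z)^2 + sin(z) - 2)^2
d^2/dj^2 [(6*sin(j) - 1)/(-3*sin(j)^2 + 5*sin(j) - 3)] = (54*sin(j)^5 + 54*sin(j)^4 - 387*sin(j)^3 + 155*sin(j)^2 + 273*sin(j) - 148)/(3*sin(j)^2 - 5*sin(j) + 3)^3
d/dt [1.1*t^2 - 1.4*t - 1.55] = 2.2*t - 1.4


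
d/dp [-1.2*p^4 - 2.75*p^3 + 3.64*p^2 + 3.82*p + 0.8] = -4.8*p^3 - 8.25*p^2 + 7.28*p + 3.82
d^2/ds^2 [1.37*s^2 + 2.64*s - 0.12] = 2.74000000000000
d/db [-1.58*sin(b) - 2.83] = -1.58*cos(b)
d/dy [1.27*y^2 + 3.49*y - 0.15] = 2.54*y + 3.49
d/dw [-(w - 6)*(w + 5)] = 1 - 2*w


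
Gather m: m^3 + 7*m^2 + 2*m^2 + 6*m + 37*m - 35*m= m^3 + 9*m^2 + 8*m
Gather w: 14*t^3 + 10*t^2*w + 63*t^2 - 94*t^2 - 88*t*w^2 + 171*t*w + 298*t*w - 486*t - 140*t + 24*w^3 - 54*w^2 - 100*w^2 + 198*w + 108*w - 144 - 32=14*t^3 - 31*t^2 - 626*t + 24*w^3 + w^2*(-88*t - 154) + w*(10*t^2 + 469*t + 306) - 176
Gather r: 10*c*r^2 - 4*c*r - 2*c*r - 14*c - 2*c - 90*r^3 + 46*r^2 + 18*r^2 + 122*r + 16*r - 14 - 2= -16*c - 90*r^3 + r^2*(10*c + 64) + r*(138 - 6*c) - 16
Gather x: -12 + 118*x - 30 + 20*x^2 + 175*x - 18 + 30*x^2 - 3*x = 50*x^2 + 290*x - 60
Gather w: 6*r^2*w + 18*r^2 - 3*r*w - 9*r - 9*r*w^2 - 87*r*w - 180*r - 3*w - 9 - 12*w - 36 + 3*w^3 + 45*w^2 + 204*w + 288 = 18*r^2 - 189*r + 3*w^3 + w^2*(45 - 9*r) + w*(6*r^2 - 90*r + 189) + 243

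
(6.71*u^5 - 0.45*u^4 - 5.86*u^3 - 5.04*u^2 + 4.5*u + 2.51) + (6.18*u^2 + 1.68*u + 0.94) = 6.71*u^5 - 0.45*u^4 - 5.86*u^3 + 1.14*u^2 + 6.18*u + 3.45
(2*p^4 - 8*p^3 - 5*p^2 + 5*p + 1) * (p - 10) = 2*p^5 - 28*p^4 + 75*p^3 + 55*p^2 - 49*p - 10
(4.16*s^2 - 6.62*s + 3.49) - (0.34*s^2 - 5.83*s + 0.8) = 3.82*s^2 - 0.79*s + 2.69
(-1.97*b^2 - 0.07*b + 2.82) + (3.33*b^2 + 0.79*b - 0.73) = 1.36*b^2 + 0.72*b + 2.09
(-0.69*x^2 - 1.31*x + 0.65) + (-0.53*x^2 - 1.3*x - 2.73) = -1.22*x^2 - 2.61*x - 2.08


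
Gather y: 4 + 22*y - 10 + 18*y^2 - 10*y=18*y^2 + 12*y - 6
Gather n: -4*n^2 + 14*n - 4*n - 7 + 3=-4*n^2 + 10*n - 4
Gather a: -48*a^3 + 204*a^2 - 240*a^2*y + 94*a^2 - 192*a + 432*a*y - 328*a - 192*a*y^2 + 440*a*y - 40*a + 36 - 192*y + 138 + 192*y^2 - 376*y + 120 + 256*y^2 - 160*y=-48*a^3 + a^2*(298 - 240*y) + a*(-192*y^2 + 872*y - 560) + 448*y^2 - 728*y + 294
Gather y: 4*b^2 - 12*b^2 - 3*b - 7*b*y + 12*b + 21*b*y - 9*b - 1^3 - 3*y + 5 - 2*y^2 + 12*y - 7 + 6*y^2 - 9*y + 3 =-8*b^2 + 14*b*y + 4*y^2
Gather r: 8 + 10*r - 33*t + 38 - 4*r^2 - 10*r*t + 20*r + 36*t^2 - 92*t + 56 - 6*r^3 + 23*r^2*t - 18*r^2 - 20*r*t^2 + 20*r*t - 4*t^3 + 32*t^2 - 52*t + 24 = -6*r^3 + r^2*(23*t - 22) + r*(-20*t^2 + 10*t + 30) - 4*t^3 + 68*t^2 - 177*t + 126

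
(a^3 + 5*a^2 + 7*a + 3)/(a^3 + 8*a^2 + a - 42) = (a^2 + 2*a + 1)/(a^2 + 5*a - 14)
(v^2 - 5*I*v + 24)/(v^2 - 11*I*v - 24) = (v + 3*I)/(v - 3*I)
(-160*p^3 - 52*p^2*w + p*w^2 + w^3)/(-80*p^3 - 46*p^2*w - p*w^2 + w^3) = (4*p + w)/(2*p + w)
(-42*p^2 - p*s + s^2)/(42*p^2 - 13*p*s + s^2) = (-6*p - s)/(6*p - s)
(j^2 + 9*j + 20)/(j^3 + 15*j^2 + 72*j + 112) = (j + 5)/(j^2 + 11*j + 28)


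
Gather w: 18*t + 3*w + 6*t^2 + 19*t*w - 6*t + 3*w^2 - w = 6*t^2 + 12*t + 3*w^2 + w*(19*t + 2)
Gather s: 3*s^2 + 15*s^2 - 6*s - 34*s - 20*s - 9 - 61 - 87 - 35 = 18*s^2 - 60*s - 192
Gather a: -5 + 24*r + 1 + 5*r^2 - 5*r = 5*r^2 + 19*r - 4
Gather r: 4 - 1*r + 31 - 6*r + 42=77 - 7*r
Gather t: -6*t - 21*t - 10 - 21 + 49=18 - 27*t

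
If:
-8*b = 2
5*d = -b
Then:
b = -1/4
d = 1/20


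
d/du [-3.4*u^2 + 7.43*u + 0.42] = 7.43 - 6.8*u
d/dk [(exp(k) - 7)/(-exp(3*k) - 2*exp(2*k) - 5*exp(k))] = (2*exp(3*k) - 19*exp(2*k) - 28*exp(k) - 35)*exp(-k)/(exp(4*k) + 4*exp(3*k) + 14*exp(2*k) + 20*exp(k) + 25)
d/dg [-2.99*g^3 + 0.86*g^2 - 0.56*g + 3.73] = -8.97*g^2 + 1.72*g - 0.56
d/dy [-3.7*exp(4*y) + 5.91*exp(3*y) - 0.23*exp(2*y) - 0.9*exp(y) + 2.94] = (-14.8*exp(3*y) + 17.73*exp(2*y) - 0.46*exp(y) - 0.9)*exp(y)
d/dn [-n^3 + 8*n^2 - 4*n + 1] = -3*n^2 + 16*n - 4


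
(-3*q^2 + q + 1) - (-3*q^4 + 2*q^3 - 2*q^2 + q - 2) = 3*q^4 - 2*q^3 - q^2 + 3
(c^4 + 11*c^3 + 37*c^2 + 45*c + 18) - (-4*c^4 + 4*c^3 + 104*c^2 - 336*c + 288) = 5*c^4 + 7*c^3 - 67*c^2 + 381*c - 270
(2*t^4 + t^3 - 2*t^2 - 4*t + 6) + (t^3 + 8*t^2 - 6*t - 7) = 2*t^4 + 2*t^3 + 6*t^2 - 10*t - 1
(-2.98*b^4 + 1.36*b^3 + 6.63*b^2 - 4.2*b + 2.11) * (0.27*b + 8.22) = -0.8046*b^5 - 24.1284*b^4 + 12.9693*b^3 + 53.3646*b^2 - 33.9543*b + 17.3442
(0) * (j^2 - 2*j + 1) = 0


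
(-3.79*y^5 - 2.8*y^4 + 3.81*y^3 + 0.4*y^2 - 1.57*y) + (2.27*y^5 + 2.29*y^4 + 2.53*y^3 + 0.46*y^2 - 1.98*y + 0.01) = -1.52*y^5 - 0.51*y^4 + 6.34*y^3 + 0.86*y^2 - 3.55*y + 0.01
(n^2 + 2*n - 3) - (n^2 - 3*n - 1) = 5*n - 2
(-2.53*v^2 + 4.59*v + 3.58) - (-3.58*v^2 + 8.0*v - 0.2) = 1.05*v^2 - 3.41*v + 3.78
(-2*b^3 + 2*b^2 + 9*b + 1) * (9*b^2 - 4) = -18*b^5 + 18*b^4 + 89*b^3 + b^2 - 36*b - 4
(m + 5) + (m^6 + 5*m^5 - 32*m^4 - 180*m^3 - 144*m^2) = m^6 + 5*m^5 - 32*m^4 - 180*m^3 - 144*m^2 + m + 5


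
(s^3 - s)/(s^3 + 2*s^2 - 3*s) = (s + 1)/(s + 3)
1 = 1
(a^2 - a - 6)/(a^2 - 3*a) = (a + 2)/a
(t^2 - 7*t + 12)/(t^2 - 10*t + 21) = (t - 4)/(t - 7)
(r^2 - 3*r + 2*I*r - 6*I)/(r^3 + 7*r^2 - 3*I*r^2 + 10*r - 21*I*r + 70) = (r - 3)/(r^2 + r*(7 - 5*I) - 35*I)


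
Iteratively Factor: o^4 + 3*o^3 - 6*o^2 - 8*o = (o)*(o^3 + 3*o^2 - 6*o - 8) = o*(o + 1)*(o^2 + 2*o - 8) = o*(o - 2)*(o + 1)*(o + 4)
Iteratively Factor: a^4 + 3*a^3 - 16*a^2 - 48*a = (a)*(a^3 + 3*a^2 - 16*a - 48) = a*(a - 4)*(a^2 + 7*a + 12) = a*(a - 4)*(a + 3)*(a + 4)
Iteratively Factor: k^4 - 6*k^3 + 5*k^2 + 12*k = (k)*(k^3 - 6*k^2 + 5*k + 12) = k*(k + 1)*(k^2 - 7*k + 12) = k*(k - 4)*(k + 1)*(k - 3)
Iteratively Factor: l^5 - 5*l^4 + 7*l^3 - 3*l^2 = (l - 3)*(l^4 - 2*l^3 + l^2) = l*(l - 3)*(l^3 - 2*l^2 + l) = l*(l - 3)*(l - 1)*(l^2 - l) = l^2*(l - 3)*(l - 1)*(l - 1)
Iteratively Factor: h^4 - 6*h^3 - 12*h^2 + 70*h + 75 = (h - 5)*(h^3 - h^2 - 17*h - 15) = (h - 5)^2*(h^2 + 4*h + 3) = (h - 5)^2*(h + 3)*(h + 1)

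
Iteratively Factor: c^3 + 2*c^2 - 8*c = (c - 2)*(c^2 + 4*c) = (c - 2)*(c + 4)*(c)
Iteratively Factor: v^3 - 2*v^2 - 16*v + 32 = (v - 2)*(v^2 - 16) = (v - 2)*(v + 4)*(v - 4)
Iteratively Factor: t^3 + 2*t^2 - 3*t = (t - 1)*(t^2 + 3*t) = (t - 1)*(t + 3)*(t)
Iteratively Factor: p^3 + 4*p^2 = (p + 4)*(p^2) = p*(p + 4)*(p)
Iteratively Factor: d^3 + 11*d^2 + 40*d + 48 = (d + 3)*(d^2 + 8*d + 16) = (d + 3)*(d + 4)*(d + 4)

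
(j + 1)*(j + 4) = j^2 + 5*j + 4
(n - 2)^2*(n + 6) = n^3 + 2*n^2 - 20*n + 24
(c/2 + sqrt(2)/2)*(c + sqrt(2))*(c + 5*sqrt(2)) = c^3/2 + 7*sqrt(2)*c^2/2 + 11*c + 5*sqrt(2)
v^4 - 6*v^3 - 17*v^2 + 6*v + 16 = (v - 8)*(v - 1)*(v + 1)*(v + 2)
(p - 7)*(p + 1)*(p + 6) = p^3 - 43*p - 42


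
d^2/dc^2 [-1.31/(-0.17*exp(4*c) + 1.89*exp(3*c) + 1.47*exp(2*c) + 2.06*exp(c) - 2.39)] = ((-3.5632*exp(3*c) + 22.2831*exp(2*c) + 7.7028*exp(c) + 2.6986)*(-0.17*exp(4*c) + 1.89*exp(3*c) + 1.47*exp(2*c) + 2.06*exp(c) - 2.39) - 1.31*(-1.36*exp(3*c) + 11.34*exp(2*c) + 5.88*exp(c) + 4.12)*(-0.68*exp(3*c) + 5.67*exp(2*c) + 2.94*exp(c) + 2.06)*exp(c))*exp(c)/(-0.17*exp(4*c) + 1.89*exp(3*c) + 1.47*exp(2*c) + 2.06*exp(c) - 2.39)^3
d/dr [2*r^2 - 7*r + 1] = 4*r - 7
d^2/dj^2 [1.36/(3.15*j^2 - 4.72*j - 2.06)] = (26.9892*j^2 - 40.44096*j - 1.36*(6.3*j - 4.72)*(12.6*j - 9.44) - 17.65008)/(-3.15*j^2 + 4.72*j + 2.06)^3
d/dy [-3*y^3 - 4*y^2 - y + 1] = -9*y^2 - 8*y - 1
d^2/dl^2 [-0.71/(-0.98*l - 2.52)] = 1.363768/(0.98*l + 2.52)^3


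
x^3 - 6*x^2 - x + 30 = (x - 5)*(x - 3)*(x + 2)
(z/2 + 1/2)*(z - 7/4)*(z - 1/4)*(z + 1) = z^4/2 - 41*z^2/32 - 9*z/16 + 7/32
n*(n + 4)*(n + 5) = n^3 + 9*n^2 + 20*n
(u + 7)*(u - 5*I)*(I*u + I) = I*u^3 + 5*u^2 + 8*I*u^2 + 40*u + 7*I*u + 35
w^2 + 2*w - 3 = (w - 1)*(w + 3)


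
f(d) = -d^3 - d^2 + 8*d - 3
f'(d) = -3*d^2 - 2*d + 8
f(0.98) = 2.94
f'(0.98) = 3.16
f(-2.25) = -14.67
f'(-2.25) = -2.69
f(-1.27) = -12.72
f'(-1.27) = 5.70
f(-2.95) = -9.63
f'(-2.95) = -12.21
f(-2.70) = -12.21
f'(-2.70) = -8.47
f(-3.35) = -3.43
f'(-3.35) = -18.97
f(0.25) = -1.08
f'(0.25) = 7.31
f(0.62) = 1.34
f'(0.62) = 5.61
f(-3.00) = -9.00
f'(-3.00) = -13.00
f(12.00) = -1779.00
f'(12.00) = -448.00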